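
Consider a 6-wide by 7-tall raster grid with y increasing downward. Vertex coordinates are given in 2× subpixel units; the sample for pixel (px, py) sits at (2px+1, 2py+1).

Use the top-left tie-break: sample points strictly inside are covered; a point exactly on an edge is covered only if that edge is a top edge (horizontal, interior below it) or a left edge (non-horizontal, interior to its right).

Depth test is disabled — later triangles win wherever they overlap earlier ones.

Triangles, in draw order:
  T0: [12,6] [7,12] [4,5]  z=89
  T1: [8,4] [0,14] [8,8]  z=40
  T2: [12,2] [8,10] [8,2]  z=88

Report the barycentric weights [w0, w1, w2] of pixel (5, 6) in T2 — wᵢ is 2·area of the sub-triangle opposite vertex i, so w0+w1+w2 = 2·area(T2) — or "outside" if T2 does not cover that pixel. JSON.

T0:
  2·area = 53
  edge (12, 6)→(7, 12): d=(-5,6) right/bottom  bias=-1
  edge (7, 12)→(4, 5): d=(-3,-7) top-left  bias=+0
  edge (4, 5)→(12, 6): d=(8,1) right/bottom  bias=-1
    (2,3)@(5, 7): e=[37,1,15] → #
    (3,3)@(7, 7): e=[25,15,13] → #
    (4,3)@(9, 7): e=[13,29,11] → #
    (5,3)@(11, 7): e=[1,43,9] → #
    (2,4)@(5, 9): e=[27,-5,31] → ·
    (3,4)@(7, 9): e=[15,9,29] → #
    (5,4)@(11, 9): e=[-9,37,25] → ·
    (3,5)@(7, 11): e=[5,3,45] → #
    (4,5)@(9, 11): e=[-7,17,43] → ·
    (3,6)@(7, 13): e=[-5,-3,61] → ·
  covered (7 px):
    · · · · · ·
    · · · · · ·
    · · · · · ·
    · · # # # #
    · · · # # ·
    · · · # · ·
    · · · · · ·
T1:
  2·area = 32  (B↔C swapped to make it positive)
  edge (8, 4)→(8, 8): d=(0,4) right/bottom  bias=-1
  edge (8, 8)→(0, 14): d=(-8,6) right/bottom  bias=-1
  edge (0, 14)→(8, 4): d=(8,-10) top-left  bias=+0
    (3,3)@(7, 7): e=[4,14,14] → #
    (4,3)@(9, 7): e=[-4,2,34] → ·
    (2,4)@(5, 9): e=[12,10,10] → #
    (3,4)@(7, 9): e=[4,-2,30] → ·
    (1,5)@(3, 11): e=[20,6,6] → #
    (2,5)@(5, 11): e=[12,-6,26] → ·
    (0,6)@(1, 13): e=[28,2,2] → #
    (1,6)@(3, 13): e=[20,-10,22] → ·
  covered (4 px):
    · · · · · ·
    · · · · · ·
    · · · · · ·
    · · · # · ·
    · · # · · ·
    · # · · · ·
    # · · · · ·
T2:
  2·area = 32
  edge (12, 2)→(8, 10): d=(-4,8) right/bottom  bias=-1
  edge (8, 10)→(8, 2): d=(0,-8) top-left  bias=+0
  edge (8, 2)→(12, 2): d=(4,0) top-left  bias=+0
    (4,1)@(9, 3): e=[20,8,4] → #
    (5,1)@(11, 3): e=[4,24,4] → #
    (4,2)@(9, 5): e=[12,8,12] → #
    (5,2)@(11, 5): e=[-4,24,12] → ·
    (4,3)@(9, 7): e=[4,8,20] → #
    (5,3)@(11, 7): e=[-12,24,20] → ·
    (4,4)@(9, 9): e=[-4,8,28] → ·
  covered (4 px):
    · · · · · ·
    · · · · # #
    · · · · # ·
    · · · · # ·
    · · · · · ·
    · · · · · ·
    · · · · · ·

Result: "outside"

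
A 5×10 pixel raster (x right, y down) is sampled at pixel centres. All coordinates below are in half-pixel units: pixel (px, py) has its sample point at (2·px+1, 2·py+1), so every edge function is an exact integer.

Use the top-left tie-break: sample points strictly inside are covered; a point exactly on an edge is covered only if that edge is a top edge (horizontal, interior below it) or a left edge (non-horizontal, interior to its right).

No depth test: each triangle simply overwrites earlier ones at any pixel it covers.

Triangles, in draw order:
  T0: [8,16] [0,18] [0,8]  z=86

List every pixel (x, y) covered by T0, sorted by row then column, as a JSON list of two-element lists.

T0:
  2·area = 80
  edge (8, 16)→(0, 18): d=(-8,2) right/bottom  bias=-1
  edge (0, 18)→(0, 8): d=(0,-10) top-left  bias=+0
  edge (0, 8)→(8, 16): d=(8,8) right/bottom  bias=-1
    (0,4)@(1, 9): e=[70,10,0] → ·  [on edge]
    (0,5)@(1, 11): e=[54,10,16] → █
    (1,5)@(3, 11): e=[50,30,0] → ·  [on edge]
    (0,6)@(1, 13): e=[38,10,32] → █
    (1,6)@(3, 13): e=[34,30,16] → █
    (2,6)@(5, 13): e=[30,50,0] → ·  [on edge]
    (0,7)@(1, 15): e=[22,10,48] → █
    (2,7)@(5, 15): e=[14,50,16] → █
    (3,7)@(7, 15): e=[10,70,0] → ·  [on edge]
    (0,8)@(1, 17): e=[6,10,64] → █
    (2,8)@(5, 17): e=[-2,50,32] → ·
    (4,8)@(9, 17): e=[-10,90,0] → ·  [on edge]
  covered (8 px):
    · · · · ·
    · · · · ·
    · · · · ·
    · · · · ·
    · · · · ·
    █ · · · ·
    █ █ · · ·
    █ █ █ · ·
    █ █ · · ·
    · · · · ·

Final: [[0,5],[0,6],[1,6],[0,7],[1,7],[2,7],[0,8],[1,8]]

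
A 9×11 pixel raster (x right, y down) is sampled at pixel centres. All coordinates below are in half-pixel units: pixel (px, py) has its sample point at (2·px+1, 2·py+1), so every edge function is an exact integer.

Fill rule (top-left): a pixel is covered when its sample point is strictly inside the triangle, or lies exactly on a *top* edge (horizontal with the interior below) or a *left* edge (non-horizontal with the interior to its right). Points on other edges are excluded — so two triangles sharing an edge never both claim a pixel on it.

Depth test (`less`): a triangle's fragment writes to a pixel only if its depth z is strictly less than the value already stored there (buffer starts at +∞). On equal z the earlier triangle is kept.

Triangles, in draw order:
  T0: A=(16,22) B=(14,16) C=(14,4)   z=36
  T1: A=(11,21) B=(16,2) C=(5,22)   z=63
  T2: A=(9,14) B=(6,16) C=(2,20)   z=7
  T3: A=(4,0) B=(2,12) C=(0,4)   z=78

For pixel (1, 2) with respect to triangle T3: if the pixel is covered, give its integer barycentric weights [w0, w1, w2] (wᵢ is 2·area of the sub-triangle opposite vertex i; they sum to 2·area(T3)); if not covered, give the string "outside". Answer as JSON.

T0:
  2·area = 24
  edge (16, 22)→(14, 16): d=(-2,-6) top-left  bias=+0
  edge (14, 16)→(14, 4): d=(0,-12) top-left  bias=+0
  edge (14, 4)→(16, 22): d=(2,18) right/bottom  bias=-1
    (4,0)@(9, 1): e=[0,-60,84] → ·  [on edge]
    (5,3)@(11, 7): e=[0,-36,60] → ·  [on edge]
    (6,6)@(13, 13): e=[0,-12,36] → ·  [on edge]
    (7,6)@(15, 13): e=[12,12,0] → ·  [on edge]
    (7,7)@(15, 15): e=[8,12,4] → █
    (8,7)@(17, 15): e=[20,36,-32] → ·
    (7,8)@(15, 17): e=[4,12,8] → █
    (8,8)@(17, 17): e=[16,36,-28] → ·
    (7,9)@(15, 19): e=[0,12,12] → █  [on edge]
    (8,9)@(17, 19): e=[12,36,-24] → ·
    (7,10)@(15, 21): e=[-4,12,16] → ·
  covered (3 px):
    · · · · · · · · ·
    · · · · · · · · ·
    · · · · · · · · ·
    · · · · · · · · ·
    · · · · · · · · ·
    · · · · · · · · ·
    · · · · · · · · ·
    · · · · · · · █ ·
    · · · · · · · █ ·
    · · · · · · · █ ·
    · · · · · · · · ·
T1:
  2·area = 109  (B↔C swapped to make it positive)
  edge (11, 21)→(5, 22): d=(-6,1) right/bottom  bias=-1
  edge (5, 22)→(16, 2): d=(11,-20) top-left  bias=+0
  edge (16, 2)→(11, 21): d=(-5,19) right/bottom  bias=-1
    (7,2)@(15, 5): e=[92,13,4] → █
    (8,2)@(17, 5): e=[90,53,-34] → ·
    (7,3)@(15, 7): e=[80,35,-6] → ·
    (6,4)@(13, 9): e=[70,17,22] → █
    (7,4)@(15, 9): e=[68,57,-16] → ·
    (6,5)@(13, 11): e=[58,39,12] → █
    (7,5)@(15, 11): e=[56,79,-26] → ·
    (5,6)@(11, 13): e=[48,21,40] → █
    (7,6)@(15, 13): e=[44,101,-36] → ·
    (4,7)@(9, 15): e=[38,3,68] → █
    (6,7)@(13, 15): e=[34,83,-8] → ·
    (4,8)@(9, 17): e=[26,25,58] → █
    (5,10)@(11, 21): e=[0,109,0] → ·  [on edge]
  covered (14 px):
    · · · · · · · · ·
    · · · · · · · · ·
    · · · · · · · █ ·
    · · · · · · · · ·
    · · · · · · █ · ·
    · · · · · · █ · ·
    · · · · · █ █ · ·
    · · · · █ █ · · ·
    · · · · █ █ · · ·
    · · · █ █ █ · · ·
    · · · █ █ · · · ·
T2:
  2·area = 4  (B↔C swapped to make it positive)
  edge (9, 14)→(2, 20): d=(-7,6) right/bottom  bias=-1
  edge (2, 20)→(6, 16): d=(4,-4) top-left  bias=+0
  edge (6, 16)→(9, 14): d=(3,-2) top-left  bias=+0
    (8,2)@(17, 5): e=[15,0,-11] → ·  [on edge]
    (7,3)@(15, 7): e=[13,0,-9] → ·  [on edge]
    (6,4)@(13, 9): e=[11,0,-7] → ·  [on edge]
    (5,5)@(11, 11): e=[9,0,-5] → ·  [on edge]
    (4,6)@(9, 13): e=[7,0,-3] → ·  [on edge]
    (3,7)@(7, 15): e=[5,0,-1] → ·  [on edge]
    (2,8)@(5, 17): e=[3,0,1] → █  [on edge]
    (3,8)@(7, 17): e=[-9,8,5] → ·
    (1,9)@(3, 19): e=[1,0,3] → █  [on edge]
    (2,9)@(5, 19): e=[-11,8,7] → ·
    (0,10)@(1, 21): e=[-1,0,5] → ·  [on edge]
    (1,10)@(3, 21): e=[-13,8,9] → ·
  covered (2 px):
    · · · · · · · · ·
    · · · · · · · · ·
    · · · · · · · · ·
    · · · · · · · · ·
    · · · · · · · · ·
    · · · · · · · · ·
    · · · · · · · · ·
    · · · · · · · · ·
    · · █ · · · · · ·
    · █ · · · · · · ·
    · · · · · · · · ·
T3:
  2·area = 40
  edge (4, 0)→(2, 12): d=(-2,12) right/bottom  bias=-1
  edge (2, 12)→(0, 4): d=(-2,-8) top-left  bias=+0
  edge (0, 4)→(4, 0): d=(4,-4) top-left  bias=+0
    (1,0)@(3, 1): e=[10,30,0] → █  [on edge]
    (2,0)@(5, 1): e=[-14,46,8] → ·
    (0,1)@(1, 3): e=[30,10,0] → █  [on edge]
    (2,1)@(5, 3): e=[-18,42,16] → ·
    (0,2)@(1, 5): e=[26,6,8] → █
    (2,2)@(5, 5): e=[-22,38,24] → ·
    (0,3)@(1, 7): e=[22,2,16] → █
    (1,3)@(3, 7): e=[-2,18,24] → ·
    (0,4)@(1, 9): e=[18,-2,24] → ·
  covered (6 px):
    · █ · · · · · · ·
    █ █ · · · · · · ·
    █ █ · · · · · · ·
    █ · · · · · · · ·
    · · · · · · · · ·
    · · · · · · · · ·
    · · · · · · · · ·
    · · · · · · · · ·
    · · · · · · · · ·
    · · · · · · · · ·
    · · · · · · · · ·

Result: [22,16,2]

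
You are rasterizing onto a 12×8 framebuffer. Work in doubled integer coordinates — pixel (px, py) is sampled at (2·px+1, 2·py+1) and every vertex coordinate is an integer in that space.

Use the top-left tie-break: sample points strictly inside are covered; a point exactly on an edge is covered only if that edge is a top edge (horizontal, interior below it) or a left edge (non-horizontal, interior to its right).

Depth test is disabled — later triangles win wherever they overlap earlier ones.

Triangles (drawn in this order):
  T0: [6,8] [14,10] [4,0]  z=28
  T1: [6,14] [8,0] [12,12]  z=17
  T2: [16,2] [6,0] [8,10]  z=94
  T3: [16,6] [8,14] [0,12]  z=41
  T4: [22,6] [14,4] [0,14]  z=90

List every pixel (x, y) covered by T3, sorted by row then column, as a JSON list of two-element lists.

T0:
  2·area = 60  (B↔C swapped to make it positive)
  edge (6, 8)→(4, 0): d=(-2,-8) top-left  bias=+0
  edge (4, 0)→(14, 10): d=(10,10) right/bottom  bias=-1
  edge (14, 10)→(6, 8): d=(-8,-2) top-left  bias=+0
    (2,0)@(5, 1): e=[6,0,54] → ·  [on edge]
    (2,1)@(5, 3): e=[2,20,38] → #
    (3,1)@(7, 3): e=[18,0,42] → ·  [on edge]
    (2,2)@(5, 5): e=[-2,40,22] → ·
    (3,2)@(7, 5): e=[14,20,26] → #
    (4,2)@(9, 5): e=[30,0,30] → ·  [on edge]
    (3,3)@(7, 7): e=[10,40,10] → #
    (4,3)@(9, 7): e=[26,20,14] → #
    (5,3)@(11, 7): e=[42,0,18] → ·  [on edge]
    (3,4)@(7, 9): e=[6,60,-6] → ·
    (4,4)@(9, 9): e=[22,40,-2] → ·
    (5,4)@(11, 9): e=[38,20,2] → #
    (6,4)@(13, 9): e=[54,0,6] → ·  [on edge]
    (7,5)@(15, 11): e=[66,0,-6] → ·  [on edge]
    (8,6)@(17, 13): e=[78,0,-18] → ·  [on edge]
    (9,7)@(19, 15): e=[90,0,-30] → ·  [on edge]
  covered (5 px):
    · · · · · · · · · · · ·
    · · # · · · · · · · · ·
    · · · # · · · · · · · ·
    · · · # # · · · · · · ·
    · · · · · # · · · · · ·
    · · · · · · · · · · · ·
    · · · · · · · · · · · ·
    · · · · · · · · · · · ·
T1:
  2·area = 80
  edge (6, 14)→(8, 0): d=(2,-14) top-left  bias=+0
  edge (8, 0)→(12, 12): d=(4,12) right/bottom  bias=-1
  edge (12, 12)→(6, 14): d=(-6,2) right/bottom  bias=-1
    (4,1)@(9, 3): e=[20,0,60] → ·  [on edge]
    (4,2)@(9, 5): e=[24,8,48] → #
    (5,2)@(11, 5): e=[52,-16,44] → ·
    (3,3)@(7, 7): e=[0,40,40] → #  [on edge]
    (5,3)@(11, 7): e=[56,-8,32] → ·
    (3,4)@(7, 9): e=[4,48,28] → #
    (5,4)@(11, 9): e=[60,0,20] → ·  [on edge]
    (10,4)@(21, 9): e=[200,-120,0] → ·  [on edge]
    (3,5)@(7, 11): e=[8,56,16] → #
    (5,5)@(11, 11): e=[64,8,8] → #
    (6,5)@(13, 11): e=[92,-16,4] → ·
    (7,5)@(15, 11): e=[120,-40,0] → ·  [on edge]
    (4,6)@(9, 13): e=[40,40,0] → ·  [on edge]
    (1,7)@(3, 15): e=[-40,120,0] → ·  [on edge]
    (6,7)@(13, 15): e=[100,0,-20] → ·  [on edge]
  covered (9 px):
    · · · · · · · · · · · ·
    · · · · · · · · · · · ·
    · · · · # · · · · · · ·
    · · · # # · · · · · · ·
    · · · # # · · · · · · ·
    · · · # # # · · · · · ·
    · · · # · · · · · · · ·
    · · · · · · · · · · · ·
T2:
  2·area = 96  (B↔C swapped to make it positive)
  edge (16, 2)→(8, 10): d=(-8,8) right/bottom  bias=-1
  edge (8, 10)→(6, 0): d=(-2,-10) top-left  bias=+0
  edge (6, 0)→(16, 2): d=(10,2) right/bottom  bias=-1
    (3,0)@(7, 1): e=[80,8,8] → #
    (4,0)@(9, 1): e=[64,28,4] → #
    (5,0)@(11, 1): e=[48,48,0] → ·  [on edge]
    (8,0)@(17, 1): e=[0,108,-12] → ·  [on edge]
    (3,1)@(7, 3): e=[64,4,28] → #
    (5,1)@(11, 3): e=[32,44,20] → #
    (6,1)@(13, 3): e=[16,64,16] → #
    (7,1)@(15, 3): e=[0,84,12] → ·  [on edge]
    (10,1)@(21, 3): e=[-48,144,0] → ·  [on edge]
    (3,2)@(7, 5): e=[48,0,48] → #  [on edge]
    (6,2)@(13, 5): e=[0,60,36] → ·  [on edge]
    (3,3)@(7, 7): e=[32,-4,68] → ·
    (5,3)@(11, 7): e=[0,36,60] → ·  [on edge]
    (4,4)@(9, 9): e=[0,12,84] → ·  [on edge]
    (3,5)@(7, 11): e=[0,-12,108] → ·  [on edge]
    (2,6)@(5, 13): e=[0,-36,132] → ·  [on edge]
    (1,7)@(3, 15): e=[0,-60,156] → ·  [on edge]
    (4,7)@(9, 15): e=[-48,0,144] → ·  [on edge]
  covered (10 px):
    · · · # # · · · · · · ·
    · · · # # # # · · · · ·
    · · · # # # · · · · · ·
    · · · · # · · · · · · ·
    · · · · · · · · · · · ·
    · · · · · · · · · · · ·
    · · · · · · · · · · · ·
    · · · · · · · · · · · ·
T3:
  2·area = 80
  edge (16, 6)→(8, 14): d=(-8,8) right/bottom  bias=-1
  edge (8, 14)→(0, 12): d=(-8,-2) top-left  bias=+0
  edge (0, 12)→(16, 6): d=(16,-6) top-left  bias=+0
    (10,0)@(21, 1): e=[0,130,-50] → ·  [on edge]
    (9,1)@(19, 3): e=[0,110,-30] → ·  [on edge]
    (8,2)@(17, 5): e=[0,90,-10] → ·  [on edge]
    (7,3)@(15, 7): e=[0,70,10] → ·  [on edge]
    (4,4)@(9, 9): e=[32,42,6] → #
    (5,4)@(11, 9): e=[16,46,18] → #
    (6,4)@(13, 9): e=[0,50,30] → ·  [on edge]
    (1,5)@(3, 11): e=[64,14,2] → #
    (2,5)@(5, 11): e=[48,18,14] → #
    (3,5)@(7, 11): e=[32,22,26] → #
    (5,5)@(11, 11): e=[0,30,50] → ·  [on edge]
    (1,6)@(3, 13): e=[48,-2,34] → ·
    (4,6)@(9, 13): e=[0,10,70] → ·  [on edge]
    (3,7)@(7, 15): e=[0,-10,90] → ·  [on edge]
  covered (8 px):
    · · · · · · · · · · · ·
    · · · · · · · · · · · ·
    · · · · · · · · · · · ·
    · · · · · · · · · · · ·
    · · · · # # · · · · · ·
    · # # # # · · · · · · ·
    · · # # · · · · · · · ·
    · · · · · · · · · · · ·
T4:
  2·area = 108  (B↔C swapped to make it positive)
  edge (22, 6)→(0, 14): d=(-22,8) right/bottom  bias=-1
  edge (0, 14)→(14, 4): d=(14,-10) top-left  bias=+0
  edge (14, 4)→(22, 6): d=(8,2) right/bottom  bias=-1
    (6,2)@(13, 5): e=[94,4,10] → #
    (7,2)@(15, 5): e=[78,24,6] → #
    (8,2)@(17, 5): e=[62,44,2] → #
    (9,2)@(19, 5): e=[46,64,-2] → ·
    (5,3)@(11, 7): e=[66,12,30] → #
    (9,3)@(19, 7): e=[2,92,14] → #
    (10,3)@(21, 7): e=[-14,112,10] → ·
    (3,4)@(7, 9): e=[54,0,54] → #  [on edge]
    (4,4)@(9, 9): e=[38,20,50] → #
    (7,4)@(15, 9): e=[-10,80,38] → ·
    (8,4)@(17, 9): e=[-26,100,34] → ·
    (9,4)@(19, 9): e=[-42,120,30] → ·
  covered (14 px):
    · · · · · · · · · · · ·
    · · · · · · · · · · · ·
    · · · · · · # # # · · ·
    · · · · · # # # # # · ·
    · · · # # # # · · · · ·
    · · # # · · · · · · · ·
    · · · · · · · · · · · ·
    · · · · · · · · · · · ·

Answer: [[4,4],[5,4],[1,5],[2,5],[3,5],[4,5],[2,6],[3,6]]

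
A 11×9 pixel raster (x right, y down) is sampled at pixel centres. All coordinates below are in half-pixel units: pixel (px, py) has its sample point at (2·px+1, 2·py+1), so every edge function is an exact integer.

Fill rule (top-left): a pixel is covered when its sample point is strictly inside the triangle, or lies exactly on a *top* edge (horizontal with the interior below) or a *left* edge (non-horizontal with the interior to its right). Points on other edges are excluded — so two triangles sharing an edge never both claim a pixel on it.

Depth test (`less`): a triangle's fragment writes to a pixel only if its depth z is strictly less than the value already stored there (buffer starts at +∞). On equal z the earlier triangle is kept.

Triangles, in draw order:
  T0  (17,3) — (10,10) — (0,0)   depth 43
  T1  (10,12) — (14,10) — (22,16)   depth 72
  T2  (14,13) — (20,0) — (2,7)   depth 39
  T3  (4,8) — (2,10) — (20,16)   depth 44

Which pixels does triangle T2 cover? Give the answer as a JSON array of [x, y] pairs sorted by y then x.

T0:
  2·area = 140
  edge (17, 3)→(10, 10): d=(-7,7) right/bottom  bias=-1
  edge (10, 10)→(0, 0): d=(-10,-10) top-left  bias=+0
  edge (0, 0)→(17, 3): d=(17,3) right/bottom  bias=-1
    (0,0)@(1, 1): e=[126,0,14] → #  [on edge]
    (1,0)@(3, 1): e=[112,20,8] → #
    (2,0)@(5, 1): e=[98,40,2] → #
    (3,0)@(7, 1): e=[84,60,-4] → ·
    (9,0)@(19, 1): e=[0,180,-40] → ·  [on edge]
    (0,1)@(1, 3): e=[112,-20,48] → ·
    (1,1)@(3, 3): e=[98,0,42] → #  [on edge]
    (3,1)@(7, 3): e=[70,40,30] → #
    (4,1)@(9, 3): e=[56,60,24] → #
    (5,1)@(11, 3): e=[42,80,18] → #
    (6,1)@(13, 3): e=[28,100,12] → #
    (7,1)@(15, 3): e=[14,120,6] → #
    (8,1)@(17, 3): e=[0,140,0] → ·  [on edge]
    (2,2)@(5, 5): e=[70,0,70] → #  [on edge]
    (7,2)@(15, 5): e=[0,100,40] → ·  [on edge]
    (3,3)@(7, 7): e=[42,0,98] → #  [on edge]
    (6,3)@(13, 7): e=[0,60,80] → ·  [on edge]
    (4,4)@(9, 9): e=[14,0,126] → #  [on edge]
    (5,4)@(11, 9): e=[0,20,120] → ·  [on edge]
    (4,5)@(9, 11): e=[0,-20,160] → ·  [on edge]
    (5,5)@(11, 11): e=[-14,0,154] → ·  [on edge]
    (3,6)@(7, 13): e=[0,-60,200] → ·  [on edge]
    (6,6)@(13, 13): e=[-42,0,182] → ·  [on edge]
    (2,7)@(5, 15): e=[0,-100,240] → ·  [on edge]
    (7,7)@(15, 15): e=[-70,0,210] → ·  [on edge]
    (1,8)@(3, 17): e=[0,-140,280] → ·  [on edge]
    (8,8)@(17, 17): e=[-98,0,238] → ·  [on edge]
  covered (19 px):
    # # # · · · · · · · ·
    · # # # # # # # · · ·
    · · # # # # # · · · ·
    · · · # # # · · · · ·
    · · · · # · · · · · ·
    · · · · · · · · · · ·
    · · · · · · · · · · ·
    · · · · · · · · · · ·
    · · · · · · · · · · ·
T1:
  2·area = 40
  edge (10, 12)→(14, 10): d=(4,-2) top-left  bias=+0
  edge (14, 10)→(22, 16): d=(8,6) right/bottom  bias=-1
  edge (22, 16)→(10, 12): d=(-12,-4) top-left  bias=+0
    (0,4)@(1, 9): e=[-30,70,0] → ·  [on edge]
    (3,5)@(7, 11): e=[-10,50,0] → ·  [on edge]
    (6,5)@(13, 11): e=[2,14,24] → #
    (7,5)@(15, 11): e=[6,2,32] → #
    (8,5)@(17, 11): e=[10,-10,40] → ·
    (6,6)@(13, 13): e=[10,30,0] → #  [on edge]
    (8,6)@(17, 13): e=[18,6,16] → #
    (9,6)@(19, 13): e=[22,-6,24] → ·
    (6,7)@(13, 15): e=[18,46,-24] → ·
    (7,7)@(15, 15): e=[22,34,-16] → ·
    (8,7)@(17, 15): e=[26,22,-8] → ·
    (9,7)@(19, 15): e=[30,10,0] → #  [on edge]
  covered (6 px):
    · · · · · · · · · · ·
    · · · · · · · · · · ·
    · · · · · · · · · · ·
    · · · · · · · · · · ·
    · · · · · · · · · · ·
    · · · · · · # # · · ·
    · · · · · · # # # · ·
    · · · · · · · · · # ·
    · · · · · · · · · · ·
T2:
  2·area = 192  (B↔C swapped to make it positive)
  edge (14, 13)→(2, 7): d=(-12,-6) top-left  bias=+0
  edge (2, 7)→(20, 0): d=(18,-7) top-left  bias=+0
  edge (20, 0)→(14, 13): d=(-6,13) right/bottom  bias=-1
    (9,0)@(19, 1): e=[174,11,7] → #
    (10,0)@(21, 1): e=[186,25,-19] → ·
    (6,1)@(13, 3): e=[114,5,73] → #
    (7,1)@(15, 3): e=[126,19,47] → #
    (8,1)@(17, 3): e=[138,33,21] → #
    (9,1)@(19, 3): e=[150,47,-5] → ·
    (4,2)@(9, 5): e=[66,13,113] → #
    (5,2)@(11, 5): e=[78,27,87] → #
    (9,2)@(19, 5): e=[126,83,-17] → ·
    (1,3)@(3, 7): e=[6,7,179] → #
    (2,3)@(5, 7): e=[18,21,153] → #
    (3,3)@(7, 7): e=[30,35,127] → #
  covered (23 px):
    · · · · · · · · · # ·
    · · · · · · # # # · ·
    · · · · # # # # # · ·
    · # # # # # # # · · ·
    · · · # # # # # · · ·
    · · · · · # # · · · ·
    · · · · · · · · · · ·
    · · · · · · · · · · ·
    · · · · · · · · · · ·
T3:
  2·area = 48  (B↔C swapped to make it positive)
  edge (4, 8)→(20, 16): d=(16,8) right/bottom  bias=-1
  edge (20, 16)→(2, 10): d=(-18,-6) top-left  bias=+0
  edge (2, 10)→(4, 8): d=(2,-2) top-left  bias=+0
    (5,0)@(11, 1): e=[-168,216,0] → ·  [on edge]
    (4,1)@(9, 3): e=[-120,168,0] → ·  [on edge]
    (3,2)@(7, 5): e=[-72,120,0] → ·  [on edge]
    (2,3)@(5, 7): e=[-24,72,0] → ·  [on edge]
    (1,4)@(3, 9): e=[24,24,0] → #  [on edge]
    (2,4)@(5, 9): e=[8,36,4] → #
    (3,4)@(7, 9): e=[-8,48,8] → ·
    (0,5)@(1, 11): e=[72,-24,0] → ·  [on edge]
    (1,5)@(3, 11): e=[56,-12,4] → ·
    (2,5)@(5, 11): e=[40,0,8] → #  [on edge]
    (3,5)@(7, 11): e=[24,12,12] → #
    (4,5)@(9, 11): e=[8,24,16] → #
    (5,6)@(11, 13): e=[24,0,24] → #  [on edge]
    (8,7)@(17, 15): e=[8,0,40] → #  [on edge]
  covered (8 px):
    · · · · · · · · · · ·
    · · · · · · · · · · ·
    · · · · · · · · · · ·
    · · · · · · · · · · ·
    · # # · · · · · · · ·
    · · # # # · · · · · ·
    · · · · · # # · · · ·
    · · · · · · · · # · ·
    · · · · · · · · · · ·

Final: [[9,0],[6,1],[7,1],[8,1],[4,2],[5,2],[6,2],[7,2],[8,2],[1,3],[2,3],[3,3],[4,3],[5,3],[6,3],[7,3],[3,4],[4,4],[5,4],[6,4],[7,4],[5,5],[6,5]]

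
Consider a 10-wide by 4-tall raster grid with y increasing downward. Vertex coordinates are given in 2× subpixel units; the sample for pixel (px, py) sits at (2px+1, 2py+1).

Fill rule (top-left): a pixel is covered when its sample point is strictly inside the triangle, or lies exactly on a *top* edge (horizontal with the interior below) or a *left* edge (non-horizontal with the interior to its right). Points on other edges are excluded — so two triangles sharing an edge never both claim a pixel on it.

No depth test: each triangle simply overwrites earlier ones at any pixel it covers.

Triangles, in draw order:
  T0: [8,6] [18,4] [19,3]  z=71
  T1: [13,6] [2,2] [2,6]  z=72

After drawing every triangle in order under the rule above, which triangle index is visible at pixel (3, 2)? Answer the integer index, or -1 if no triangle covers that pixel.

T0:
  2·area = 8  (B↔C swapped to make it positive)
  edge (8, 6)→(19, 3): d=(11,-3) top-left  bias=+0
  edge (19, 3)→(18, 4): d=(-1,1) right/bottom  bias=-1
  edge (18, 4)→(8, 6): d=(-10,2) right/bottom  bias=-1
    (9,1)@(19, 3): e=[0,0,8] → .  [on edge]
    (6,2)@(13, 5): e=[4,4,0] → .  [on edge]
    (8,2)@(17, 5): e=[16,0,-8] → .  [on edge]
    (1,3)@(3, 7): e=[-4,12,0] → .  [on edge]
    (7,3)@(15, 7): e=[32,0,-24] → .  [on edge]
  covered (0 px):
    . . . . . . . . . .
    . . . . . . . . . .
    . . . . . . . . . .
    . . . . . . . . . .
T1:
  2·area = 44  (B↔C swapped to make it positive)
  edge (13, 6)→(2, 6): d=(-11,0) right/bottom  bias=-1
  edge (2, 6)→(2, 2): d=(0,-4) top-left  bias=+0
  edge (2, 2)→(13, 6): d=(11,4) right/bottom  bias=-1
    (1,1)@(3, 3): e=[33,4,7] → X
    (2,1)@(5, 3): e=[33,12,-1] → .
    (1,2)@(3, 5): e=[11,4,29] → X
    (2,2)@(5, 5): e=[11,12,21] → X
    (3,2)@(7, 5): e=[11,20,13] → X
    (4,2)@(9, 5): e=[11,28,5] → X
    (5,2)@(11, 5): e=[11,36,-3] → .
    (1,3)@(3, 7): e=[-11,4,51] → .
    (2,3)@(5, 7): e=[-11,12,43] → .
    (3,3)@(7, 7): e=[-11,20,35] → .
    (4,3)@(9, 7): e=[-11,28,27] → .
  covered (5 px):
    . . . . . . . . . .
    . X . . . . . . . .
    . X X X X . . . . .
    . . . . . . . . . .

Z-buffer (winner per pixel, '.' = empty):
  . . . . . . . . . .
  . 1 . . . . . . . .
  . 1 1 1 1 . . . . .
  . . . . . . . . . .

Final: 1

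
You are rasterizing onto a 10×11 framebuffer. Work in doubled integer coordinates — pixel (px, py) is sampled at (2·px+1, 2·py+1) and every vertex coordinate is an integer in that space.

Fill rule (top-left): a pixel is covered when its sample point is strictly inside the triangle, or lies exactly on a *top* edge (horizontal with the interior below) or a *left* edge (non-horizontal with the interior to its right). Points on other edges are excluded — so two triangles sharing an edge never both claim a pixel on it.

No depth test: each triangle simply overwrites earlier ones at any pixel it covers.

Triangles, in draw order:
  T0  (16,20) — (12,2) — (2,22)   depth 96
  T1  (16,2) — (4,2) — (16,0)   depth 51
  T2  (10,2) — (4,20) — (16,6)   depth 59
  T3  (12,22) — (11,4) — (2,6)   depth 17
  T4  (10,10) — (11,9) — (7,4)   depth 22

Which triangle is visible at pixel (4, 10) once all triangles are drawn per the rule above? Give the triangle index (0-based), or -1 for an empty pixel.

T0:
  2·area = 260  (B↔C swapped to make it positive)
  edge (16, 20)→(2, 22): d=(-14,2) right/bottom  bias=-1
  edge (2, 22)→(12, 2): d=(10,-20) top-left  bias=+0
  edge (12, 2)→(16, 20): d=(4,18) right/bottom  bias=-1
    (5,2)@(11, 5): e=[220,10,30] → X
    (6,2)@(13, 5): e=[216,50,-6] → .
    (5,3)@(11, 7): e=[192,30,38] → X
    (6,3)@(13, 7): e=[188,70,2] → X
    (7,3)@(15, 7): e=[184,110,-34] → .
    (4,4)@(9, 9): e=[168,10,82] → X
    (7,4)@(15, 9): e=[156,130,-26] → .
    (4,5)@(9, 11): e=[140,30,90] → X
    (7,5)@(15, 11): e=[128,150,-18] → .
    (3,6)@(7, 13): e=[116,10,134] → X
    (7,6)@(15, 13): e=[100,170,-10] → .
    (3,7)@(7, 15): e=[88,30,142] → X
    (4,10)@(9, 21): e=[0,130,130] → .  [on edge]
  covered (32 px):
    . . . . . . . . . .
    . . . . . . . . . .
    . . . . . X . . . .
    . . . . . X X . . .
    . . . . X X X . . .
    . . . . X X X . . .
    . . . X X X X . . .
    . . . X X X X . . .
    . . X X X X X X . .
    . . X X X X X X . .
    . X X X . . . . . .
T1:
  2·area = 24
  edge (16, 2)→(4, 2): d=(-12,0) right/bottom  bias=-1
  edge (4, 2)→(16, 0): d=(12,-2) top-left  bias=+0
  edge (16, 0)→(16, 2): d=(0,2) right/bottom  bias=-1
    (5,0)@(11, 1): e=[12,2,10] → X
    (6,0)@(13, 1): e=[12,6,6] → X
    (7,0)@(15, 1): e=[12,10,2] → X
    (8,0)@(17, 1): e=[12,14,-2] → .
    (5,1)@(11, 3): e=[-12,26,10] → .
    (6,1)@(13, 3): e=[-12,30,6] → .
    (7,1)@(15, 3): e=[-12,34,2] → .
  covered (3 px):
    . . . . . X X X . .
    . . . . . . . . . .
    . . . . . . . . . .
    . . . . . . . . . .
    . . . . . . . . . .
    . . . . . . . . . .
    . . . . . . . . . .
    . . . . . . . . . .
    . . . . . . . . . .
    . . . . . . . . . .
    . . . . . . . . . .
T2:
  2·area = 132  (B↔C swapped to make it positive)
  edge (10, 2)→(16, 6): d=(6,4) right/bottom  bias=-1
  edge (16, 6)→(4, 20): d=(-12,14) right/bottom  bias=-1
  edge (4, 20)→(10, 2): d=(6,-18) top-left  bias=+0
    (5,1)@(11, 3): e=[2,106,24] → X
    (6,1)@(13, 3): e=[-6,78,60] → .
    (4,2)@(9, 5): e=[22,110,0] → X  [on edge]
    (6,2)@(13, 5): e=[6,54,72] → X
    (7,2)@(15, 5): e=[-2,26,108] → .
    (4,3)@(9, 7): e=[34,86,12] → X
    (7,3)@(15, 7): e=[10,2,120] → X
    (8,3)@(17, 7): e=[2,-26,156] → .
    (4,4)@(9, 9): e=[46,62,24] → X
    (7,4)@(15, 9): e=[22,-22,132] → .
    (3,5)@(7, 11): e=[66,66,0] → X  [on edge]
    (6,5)@(13, 11): e=[42,-18,108] → .
    (2,8)@(5, 17): e=[110,22,0] → X  [on edge]
  covered (18 px):
    . . . . . . . . . .
    . . . . . X . . . .
    . . . . X X X . . .
    . . . . X X X X . .
    . . . . X X X . . .
    . . . X X X . . . .
    . . . X X . . . . .
    . . . X . . . . . .
    . . X . . . . . . .
    . . . . . . . . . .
    . . . . . . . . . .
T3:
  2·area = 164  (B↔C swapped to make it positive)
  edge (12, 22)→(2, 6): d=(-10,-16) top-left  bias=+0
  edge (2, 6)→(11, 4): d=(9,-2) top-left  bias=+0
  edge (11, 4)→(12, 22): d=(1,18) right/bottom  bias=-1
    (3,2)@(7, 5): e=[90,1,73] → X
    (4,2)@(9, 5): e=[122,5,37] → X
    (5,2)@(11, 5): e=[154,9,1] → X
    (6,2)@(13, 5): e=[186,13,-35] → .
    (1,3)@(3, 7): e=[6,11,147] → X
    (2,3)@(5, 7): e=[38,15,111] → X
    (6,3)@(13, 7): e=[166,31,-33] → .
    (1,4)@(3, 9): e=[-14,29,149] → .
    (2,4)@(5, 9): e=[18,33,113] → X
    (6,4)@(13, 9): e=[146,49,-31] → .
    (2,5)@(5, 11): e=[-2,51,115] → .
    (3,5)@(7, 11): e=[30,55,79] → X
  covered (23 px):
    . . . . . . . . . .
    . . . . . . . . . .
    . . . X X X . . . .
    . X X X X X . . . .
    . . X X X X . . . .
    . . . X X X . . . .
    . . . X X X . . . .
    . . . . X X . . . .
    . . . . X X . . . .
    . . . . . X . . . .
    . . . . . . . . . .
T4:
  2·area = 9  (B↔C swapped to make it positive)
  edge (10, 10)→(7, 4): d=(-3,-6) top-left  bias=+0
  edge (7, 4)→(11, 9): d=(4,5) right/bottom  bias=-1
  edge (11, 9)→(10, 10): d=(-1,1) right/bottom  bias=-1
    (9,0)@(19, 1): e=[81,-72,0] → .  [on edge]
    (8,1)@(17, 3): e=[63,-54,0] → .  [on edge]
    (7,2)@(15, 5): e=[45,-36,0] → .  [on edge]
    (4,3)@(9, 7): e=[3,2,4] → X
    (5,3)@(11, 7): e=[15,-8,2] → .
    (6,3)@(13, 7): e=[27,-18,0] → .  [on edge]
    (4,4)@(9, 9): e=[-3,10,2] → .
    (5,4)@(11, 9): e=[9,0,0] → .  [on edge]
    (4,5)@(9, 11): e=[-9,18,0] → .  [on edge]
    (3,6)@(7, 13): e=[-27,36,0] → .  [on edge]
    (2,7)@(5, 15): e=[-45,54,0] → .  [on edge]
    (1,8)@(3, 17): e=[-63,72,0] → .  [on edge]
    (0,9)@(1, 19): e=[-81,90,0] → .  [on edge]
    (9,9)@(19, 19): e=[27,0,-18] → .  [on edge]
  covered (1 px):
    . . . . . . . . . .
    . . . . . . . . . .
    . . . . . . . . . .
    . . . . X . . . . .
    . . . . . . . . . .
    . . . . . . . . . .
    . . . . . . . . . .
    . . . . . . . . . .
    . . . . . . . . . .
    . . . . . . . . . .
    . . . . . . . . . .

Z-buffer (winner per pixel, '.' = empty):
  . . . . . 1 1 1 . .
  . . . . . 2 . . . .
  . . . 3 3 3 2 . . .
  . 3 3 3 4 3 2 2 . .
  . . 3 3 3 3 2 . . .
  . . . 3 3 3 0 . . .
  . . . 3 3 3 0 . . .
  . . . 2 3 3 0 . . .
  . . 2 0 3 3 0 0 . .
  . . 0 0 0 3 0 0 . .
  . 0 0 0 . . . . . .

Final: -1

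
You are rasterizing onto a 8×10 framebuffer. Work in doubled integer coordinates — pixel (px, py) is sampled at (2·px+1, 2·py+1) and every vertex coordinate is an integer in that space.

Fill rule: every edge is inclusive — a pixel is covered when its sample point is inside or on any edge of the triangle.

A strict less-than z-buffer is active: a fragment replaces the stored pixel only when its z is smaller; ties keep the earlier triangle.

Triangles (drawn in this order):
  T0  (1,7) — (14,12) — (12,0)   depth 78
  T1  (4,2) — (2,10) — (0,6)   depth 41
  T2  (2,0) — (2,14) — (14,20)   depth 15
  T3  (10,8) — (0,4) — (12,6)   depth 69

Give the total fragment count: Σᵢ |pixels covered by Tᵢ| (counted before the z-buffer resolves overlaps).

T0:
  2·area = 146  (B↔C swapped to make it positive)
  edge (1, 7)→(12, 0): d=(11,-7) inclusive
  edge (12, 0)→(14, 12): d=(2,12) inclusive
  edge (14, 12)→(1, 7): d=(-13,-5) inclusive
    (5,0)@(11, 1): e=[4,14,128] → #
    (6,0)@(13, 1): e=[18,-10,138] → ·
    (4,1)@(9, 3): e=[12,42,92] → #
    (6,1)@(13, 3): e=[40,-6,112] → ·
    (2,2)@(5, 5): e=[6,94,46] → #
    (3,2)@(7, 5): e=[20,70,56] → #
    (6,2)@(13, 5): e=[62,-2,86] → ·
    (0,3)@(1, 7): e=[0,146,0] → #  [on edge]
    (1,3)@(3, 7): e=[14,122,10] → #
    (6,3)@(13, 7): e=[84,2,60] → #
    (7,3)@(15, 7): e=[98,-22,70] → ·
    (0,4)@(1, 9): e=[22,150,-26] → ·
  covered (19 px):
    · · · · · # · ·
    · · · · # # · ·
    · · # # # # · ·
    # # # # # # # ·
    · · · # # # # ·
    · · · · · · # ·
    · · · · · · · ·
    · · · · · · · ·
    · · · · · · · ·
    · · · · · · · ·
T1:
  2·area = 24
  edge (4, 2)→(2, 10): d=(-2,8) inclusive
  edge (2, 10)→(0, 6): d=(-2,-4) inclusive
  edge (0, 6)→(4, 2): d=(4,-4) inclusive
    (2,0)@(5, 1): e=[-6,30,0] → ·  [on edge]
    (1,1)@(3, 3): e=[6,18,0] → #  [on edge]
    (2,1)@(5, 3): e=[-10,26,8] → ·
    (0,2)@(1, 5): e=[18,6,0] → #  [on edge]
    (2,2)@(5, 5): e=[-14,22,16] → ·
    (0,3)@(1, 7): e=[14,2,8] → #
    (1,3)@(3, 7): e=[-2,10,16] → ·
    (0,4)@(1, 9): e=[10,-2,16] → ·
  covered (4 px):
    · · · · · · · ·
    · # · · · · · ·
    # # · · · · · ·
    # · · · · · · ·
    · · · · · · · ·
    · · · · · · · ·
    · · · · · · · ·
    · · · · · · · ·
    · · · · · · · ·
    · · · · · · · ·
T2:
  2·area = 168  (B↔C swapped to make it positive)
  edge (2, 0)→(14, 20): d=(12,20) inclusive
  edge (14, 20)→(2, 14): d=(-12,-6) inclusive
  edge (2, 14)→(2, 0): d=(0,-14) inclusive
    (1,1)@(3, 3): e=[16,138,14] → #
    (2,1)@(5, 3): e=[-24,150,42] → ·
    (1,2)@(3, 5): e=[40,114,14] → #
    (2,2)@(5, 5): e=[0,126,42] → #  [on edge]
    (3,2)@(7, 5): e=[-40,138,70] → ·
    (1,3)@(3, 7): e=[64,90,14] → #
    (3,3)@(7, 7): e=[-16,114,70] → ·
    (1,4)@(3, 9): e=[88,66,14] → #
    (3,4)@(7, 9): e=[8,90,70] → #
    (4,4)@(9, 9): e=[-32,102,98] → ·
    (1,5)@(3, 11): e=[112,42,14] → #
    (4,5)@(9, 11): e=[-8,78,98] → ·
    (5,7)@(11, 15): e=[0,42,126] → #  [on edge]
  covered (22 px):
    · · · · · · · ·
    · # · · · · · ·
    · # # · · · · ·
    · # # · · · · ·
    · # # # · · · ·
    · # # # · · · ·
    · # # # # · · ·
    · · # # # # · ·
    · · · · # # · ·
    · · · · · · # ·
T3:
  2·area = 28
  edge (10, 8)→(0, 4): d=(-10,-4) inclusive
  edge (0, 4)→(12, 6): d=(12,2) inclusive
  edge (12, 6)→(10, 8): d=(-2,2) inclusive
    (7,1)@(15, 3): e=[70,-42,0] → ·  [on edge]
    (1,2)@(3, 5): e=[2,6,20] → #
    (2,2)@(5, 5): e=[10,2,16] → #
    (3,2)@(7, 5): e=[18,-2,12] → ·
    (6,2)@(13, 5): e=[42,-14,0] → ·  [on edge]
    (1,3)@(3, 7): e=[-18,30,16] → ·
    (2,3)@(5, 7): e=[-10,26,12] → ·
    (4,3)@(9, 7): e=[6,18,4] → #
    (5,3)@(11, 7): e=[14,14,0] → #  [on edge]
    (6,3)@(13, 7): e=[22,10,-4] → ·
    (4,4)@(9, 9): e=[-14,42,0] → ·  [on edge]
    (5,4)@(11, 9): e=[-6,38,-4] → ·
    (3,5)@(7, 11): e=[-42,70,0] → ·  [on edge]
    (2,6)@(5, 13): e=[-70,98,0] → ·  [on edge]
    (1,7)@(3, 15): e=[-98,126,0] → ·  [on edge]
    (0,8)@(1, 17): e=[-126,154,0] → ·  [on edge]
  covered (4 px):
    · · · · · · · ·
    · · · · · · · ·
    · # # · · · · ·
    · · · · # # · ·
    · · · · · · · ·
    · · · · · · · ·
    · · · · · · · ·
    · · · · · · · ·
    · · · · · · · ·
    · · · · · · · ·

Final: 49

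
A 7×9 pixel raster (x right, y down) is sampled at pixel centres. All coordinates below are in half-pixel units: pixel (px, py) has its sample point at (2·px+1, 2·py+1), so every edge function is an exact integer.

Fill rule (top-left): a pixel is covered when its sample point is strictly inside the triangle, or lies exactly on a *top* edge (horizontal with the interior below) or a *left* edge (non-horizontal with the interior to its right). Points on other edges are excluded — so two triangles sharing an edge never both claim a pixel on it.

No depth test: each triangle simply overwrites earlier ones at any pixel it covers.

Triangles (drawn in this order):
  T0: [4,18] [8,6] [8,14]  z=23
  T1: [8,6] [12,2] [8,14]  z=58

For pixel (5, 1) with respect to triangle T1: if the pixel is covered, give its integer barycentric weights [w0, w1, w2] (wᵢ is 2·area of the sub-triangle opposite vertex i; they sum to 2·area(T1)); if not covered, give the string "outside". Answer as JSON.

T0:
  2·area = 32
  edge (4, 18)→(8, 6): d=(4,-12) top-left  bias=+0
  edge (8, 6)→(8, 14): d=(0,8) right/bottom  bias=-1
  edge (8, 14)→(4, 18): d=(-4,4) right/bottom  bias=-1
    (4,1)@(9, 3): e=[0,-8,40] → ·  [on edge]
    (3,4)@(7, 9): e=[0,8,24] → #  [on edge]
    (4,4)@(9, 9): e=[24,-8,16] → ·
    (6,4)@(13, 9): e=[72,-40,0] → ·  [on edge]
    (3,5)@(7, 11): e=[8,8,16] → #
    (4,5)@(9, 11): e=[32,-8,8] → ·
    (5,5)@(11, 11): e=[56,-24,0] → ·  [on edge]
    (3,6)@(7, 13): e=[16,8,8] → #
    (4,6)@(9, 13): e=[40,-8,0] → ·  [on edge]
    (2,7)@(5, 15): e=[0,24,8] → #  [on edge]
    (3,7)@(7, 15): e=[24,8,0] → ·  [on edge]
    (2,8)@(5, 17): e=[8,24,0] → ·  [on edge]
  covered (4 px):
    · · · · · · ·
    · · · · · · ·
    · · · · · · ·
    · · · · · · ·
    · · · # · · ·
    · · · # · · ·
    · · · # · · ·
    · · # · · · ·
    · · · · · · ·
T1:
  2·area = 32
  edge (8, 6)→(12, 2): d=(4,-4) top-left  bias=+0
  edge (12, 2)→(8, 14): d=(-4,12) right/bottom  bias=-1
  edge (8, 14)→(8, 6): d=(0,-8) top-left  bias=+0
    (6,0)@(13, 1): e=[0,-8,40] → ·  [on edge]
    (5,1)@(11, 3): e=[0,8,24] → #  [on edge]
    (6,1)@(13, 3): e=[8,-16,40] → ·
    (4,2)@(9, 5): e=[0,24,8] → #  [on edge]
    (5,2)@(11, 5): e=[8,0,24] → ·  [on edge]
    (3,3)@(7, 7): e=[0,40,-8] → ·  [on edge]
    (4,3)@(9, 7): e=[8,16,8] → #
    (5,3)@(11, 7): e=[16,-8,24] → ·
    (2,4)@(5, 9): e=[0,56,-24] → ·  [on edge]
    (4,4)@(9, 9): e=[16,8,8] → #
    (5,4)@(11, 9): e=[24,-16,24] → ·
    (1,5)@(3, 11): e=[0,72,-40] → ·  [on edge]
    (4,5)@(9, 11): e=[24,0,8] → ·  [on edge]
    (0,6)@(1, 13): e=[0,88,-56] → ·  [on edge]
    (3,8)@(7, 17): e=[40,0,-8] → ·  [on edge]
  covered (4 px):
    · · · · · · ·
    · · · · · # ·
    · · · · # · ·
    · · · · # · ·
    · · · · # · ·
    · · · · · · ·
    · · · · · · ·
    · · · · · · ·
    · · · · · · ·

Answer: [8,24,0]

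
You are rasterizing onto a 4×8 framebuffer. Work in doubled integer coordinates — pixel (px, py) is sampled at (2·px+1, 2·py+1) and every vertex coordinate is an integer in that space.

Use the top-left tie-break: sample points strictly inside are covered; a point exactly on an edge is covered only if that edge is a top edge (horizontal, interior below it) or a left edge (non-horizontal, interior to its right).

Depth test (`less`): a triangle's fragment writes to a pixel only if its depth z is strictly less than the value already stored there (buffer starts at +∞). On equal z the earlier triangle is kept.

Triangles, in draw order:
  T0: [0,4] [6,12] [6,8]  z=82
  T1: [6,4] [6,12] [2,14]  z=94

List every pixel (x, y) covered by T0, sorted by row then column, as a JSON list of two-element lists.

T0:
  2·area = 24  (B↔C swapped to make it positive)
  edge (0, 4)→(6, 8): d=(6,4) right/bottom  bias=-1
  edge (6, 8)→(6, 12): d=(0,4) right/bottom  bias=-1
  edge (6, 12)→(0, 4): d=(-6,-8) top-left  bias=+0
    (0,2)@(1, 5): e=[2,20,2] → █
    (1,2)@(3, 5): e=[-6,12,18] → ·
    (0,3)@(1, 7): e=[14,20,-10] → ·
    (1,3)@(3, 7): e=[6,12,6] → █
    (2,3)@(5, 7): e=[-2,4,22] → ·
    (1,4)@(3, 9): e=[18,12,-6] → ·
    (2,4)@(5, 9): e=[10,4,10] → █
    (3,4)@(7, 9): e=[2,-4,26] → ·
    (2,5)@(5, 11): e=[22,4,-2] → ·
  covered (3 px):
    · · · ·
    · · · ·
    █ · · ·
    · █ · ·
    · · █ ·
    · · · ·
    · · · ·
    · · · ·
T1:
  2·area = 32
  edge (6, 4)→(6, 12): d=(0,8) right/bottom  bias=-1
  edge (6, 12)→(2, 14): d=(-4,2) right/bottom  bias=-1
  edge (2, 14)→(6, 4): d=(4,-10) top-left  bias=+0
    (2,3)@(5, 7): e=[8,22,2] → █
    (3,3)@(7, 7): e=[-8,18,22] → ·
    (2,4)@(5, 9): e=[8,14,10] → █
    (3,4)@(7, 9): e=[-8,10,30] → ·
    (2,5)@(5, 11): e=[8,6,18] → █
    (3,5)@(7, 11): e=[-8,2,38] → ·
    (1,6)@(3, 13): e=[24,2,6] → █
    (2,6)@(5, 13): e=[8,-2,26] → ·
    (1,7)@(3, 15): e=[24,-6,14] → ·
  covered (4 px):
    · · · ·
    · · · ·
    · · · ·
    · · █ ·
    · · █ ·
    · · █ ·
    · █ · ·
    · · · ·

Final: [[0,2],[1,3],[2,4]]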